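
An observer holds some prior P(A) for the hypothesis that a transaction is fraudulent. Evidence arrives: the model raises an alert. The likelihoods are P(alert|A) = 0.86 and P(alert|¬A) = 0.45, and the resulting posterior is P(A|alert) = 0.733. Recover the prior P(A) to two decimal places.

Bayes' rule in odds form gives O(A|E) = O(A)·[P(E|A)/P(E|¬A)], hence O(A) = O(A|E)/LR.
Posterior odds = 0.733/(1−0.733) = 2.7453. LR = 0.86/0.45 = 1.9111.
Prior odds = 2.7453/1.9111 = 1.4365, so P(A) = 1.4365/(1+1.4365) ≈ 0.59.

P(A) = 0.59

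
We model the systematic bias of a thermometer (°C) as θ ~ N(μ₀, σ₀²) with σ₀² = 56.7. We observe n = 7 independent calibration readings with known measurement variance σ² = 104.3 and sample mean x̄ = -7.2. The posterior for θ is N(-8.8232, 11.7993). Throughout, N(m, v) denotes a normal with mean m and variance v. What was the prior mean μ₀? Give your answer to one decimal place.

μ₀ = -15.0

The posterior mean is a precision-weighted average: μ_n = (τ₀μ₀ + τ_data·x̄)/(τ₀+τ_data), with τ₀=1/σ₀² and τ_data=n/σ².
Here τ₀ = 1/56.7 = 0.017637 and τ_data = 7/104.3 = 0.067114, so τ_n = 0.084751.
Rearranging for μ₀: μ₀ = (μ_n·τ_n − τ_data·x̄)/τ₀ = (-8.8232·0.084751 − 0.067114·-7.2) / 0.017637 = -0.264554/0.017637 ≈ -15.0.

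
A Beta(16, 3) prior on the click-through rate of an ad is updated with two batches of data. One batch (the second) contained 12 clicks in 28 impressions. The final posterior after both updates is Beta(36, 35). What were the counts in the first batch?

Sequential conjugate updates are equivalent to a single update on the pooled data, so total successes = posterior α − prior α and total failures = posterior β − prior β.
Total across both batches: 36−16=20 clicks, 35−3=32 non-clicks.
Subtract the second batch: 20−12=8 clicks and 32−16=16 non-clicks.

8 clicks and 16 non-clicks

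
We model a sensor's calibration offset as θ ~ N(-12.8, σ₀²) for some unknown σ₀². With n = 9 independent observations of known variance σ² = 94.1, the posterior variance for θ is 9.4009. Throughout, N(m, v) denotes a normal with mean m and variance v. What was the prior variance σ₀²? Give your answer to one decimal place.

σ₀² = 93.2

Posterior precision equals prior precision plus data precision: 1/σ_n² = 1/σ₀² + n/σ².
So 1/σ₀² = 1/9.4009 − 9/94.1 = 0.106373 − 0.095643 = 0.010730.
Hence σ₀² = 1/0.010730 ≈ 93.2.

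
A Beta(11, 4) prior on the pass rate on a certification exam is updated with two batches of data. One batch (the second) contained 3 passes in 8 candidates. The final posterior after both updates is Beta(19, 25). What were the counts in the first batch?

Sequential conjugate updates are equivalent to a single update on the pooled data, so total successes = posterior α − prior α and total failures = posterior β − prior β.
Total across both batches: 19−11=8 passes, 25−4=21 failures.
Subtract the second batch: 8−3=5 passes and 21−5=16 failures.

5 passes and 16 failures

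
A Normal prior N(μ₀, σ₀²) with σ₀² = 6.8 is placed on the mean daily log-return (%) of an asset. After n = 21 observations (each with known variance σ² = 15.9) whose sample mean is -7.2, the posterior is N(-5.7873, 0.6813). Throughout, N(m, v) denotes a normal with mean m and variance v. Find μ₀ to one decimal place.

μ₀ = 6.9

The posterior mean is a precision-weighted average: μ_n = (τ₀μ₀ + τ_data·x̄)/(τ₀+τ_data), with τ₀=1/σ₀² and τ_data=n/σ².
Here τ₀ = 1/6.8 = 0.147059 and τ_data = 21/15.9 = 1.320755, so τ_n = 1.467814.
Rearranging for μ₀: μ₀ = (μ_n·τ_n − τ_data·x̄)/τ₀ = (-5.7873·1.467814 − 1.320755·-7.2) / 0.147059 = 1.014756/0.147059 ≈ 6.9.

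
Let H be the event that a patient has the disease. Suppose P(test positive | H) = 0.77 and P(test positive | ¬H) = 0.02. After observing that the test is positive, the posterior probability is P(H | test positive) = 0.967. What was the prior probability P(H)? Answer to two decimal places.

Bayes' rule in odds form gives O(H|E) = O(H)·[P(E|H)/P(E|¬H)], hence O(H) = O(H|E)/LR.
Posterior odds = 0.967/(1−0.967) = 29.3030. LR = 0.77/0.02 = 38.5000.
Prior odds = 29.3030/38.5000 = 0.7611, so P(H) = 0.7611/(1+0.7611) ≈ 0.43.

P(H) = 0.43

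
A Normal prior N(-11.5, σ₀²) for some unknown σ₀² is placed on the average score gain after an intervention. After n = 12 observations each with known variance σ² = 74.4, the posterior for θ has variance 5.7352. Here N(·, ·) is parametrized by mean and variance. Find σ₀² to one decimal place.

Posterior precision equals prior precision plus data precision: 1/σ_n² = 1/σ₀² + n/σ².
So 1/σ₀² = 1/5.7352 − 12/74.4 = 0.174362 − 0.161290 = 0.013072.
Hence σ₀² = 1/0.013072 ≈ 76.5.

σ₀² = 76.5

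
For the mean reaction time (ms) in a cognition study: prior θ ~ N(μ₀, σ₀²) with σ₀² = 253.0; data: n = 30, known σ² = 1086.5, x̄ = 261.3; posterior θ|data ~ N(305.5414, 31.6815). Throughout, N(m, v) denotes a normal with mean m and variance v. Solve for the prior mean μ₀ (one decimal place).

μ₀ = 614.6

With known observation variance, the Normal–Normal posterior has precision τ_n = τ₀ + n/σ² and mean μ_n = (τ₀μ₀ + (n/σ²)x̄)/τ_n.
Here τ₀ = 1/253.0 = 0.003953 and τ_data = 30/1086.5 = 0.027612, so τ_n = 0.031565.
Rearranging for μ₀: μ₀ = (μ_n·τ_n − τ_data·x̄)/τ₀ = (305.5414·0.031565 − 0.027612·261.3) / 0.003953 = 2.429399/0.003953 ≈ 614.6.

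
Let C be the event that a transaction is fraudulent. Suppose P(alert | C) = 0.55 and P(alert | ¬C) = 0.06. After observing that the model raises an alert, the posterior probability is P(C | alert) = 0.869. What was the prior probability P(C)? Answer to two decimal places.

P(C) = 0.42

In odds form, posterior odds = prior odds × likelihood ratio, so prior odds = posterior odds ÷ LR.
Posterior odds = 0.869/(1−0.869) = 6.6336. LR = 0.55/0.06 = 9.1667.
Prior odds = 6.6336/9.1667 = 0.7237, so P(C) = 0.7237/(1+0.7237) ≈ 0.42.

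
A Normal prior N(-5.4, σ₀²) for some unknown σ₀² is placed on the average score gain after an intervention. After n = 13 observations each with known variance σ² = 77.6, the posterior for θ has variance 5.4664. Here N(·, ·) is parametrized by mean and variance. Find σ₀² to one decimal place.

σ₀² = 64.9

For the Normal–Normal model with known σ², precisions add: τ_n = τ₀ + n/σ².
So 1/σ₀² = 1/5.4664 − 13/77.6 = 0.182936 − 0.167526 = 0.015410.
Hence σ₀² = 1/0.015410 ≈ 64.9.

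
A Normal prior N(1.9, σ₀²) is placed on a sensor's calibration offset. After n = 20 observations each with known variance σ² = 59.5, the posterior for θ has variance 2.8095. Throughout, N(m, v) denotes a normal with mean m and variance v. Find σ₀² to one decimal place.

For the Normal–Normal model with known σ², precisions add: τ_n = τ₀ + n/σ².
So 1/σ₀² = 1/2.8095 − 20/59.5 = 0.355935 − 0.336134 = 0.019801.
Hence σ₀² = 1/0.019801 ≈ 50.5.

σ₀² = 50.5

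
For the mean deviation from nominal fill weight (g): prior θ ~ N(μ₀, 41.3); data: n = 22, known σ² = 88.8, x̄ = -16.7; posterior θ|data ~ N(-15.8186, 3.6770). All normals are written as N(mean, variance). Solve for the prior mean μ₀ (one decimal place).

The posterior mean is a precision-weighted average: μ_n = (τ₀μ₀ + τ_data·x̄)/(τ₀+τ_data), with τ₀=1/σ₀² and τ_data=n/σ².
Here τ₀ = 1/41.3 = 0.024213 and τ_data = 22/88.8 = 0.247748, so τ_n = 0.271961.
Rearranging for μ₀: μ₀ = (μ_n·τ_n − τ_data·x̄)/τ₀ = (-15.8186·0.271961 − 0.247748·-16.7) / 0.024213 = -0.164651/0.024213 ≈ -6.8.

μ₀ = -6.8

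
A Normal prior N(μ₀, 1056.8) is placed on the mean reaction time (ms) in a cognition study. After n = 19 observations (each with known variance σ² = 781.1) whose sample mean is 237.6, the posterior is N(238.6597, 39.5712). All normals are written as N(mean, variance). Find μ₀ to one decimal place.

The posterior mean is a precision-weighted average: μ_n = (τ₀μ₀ + τ_data·x̄)/(τ₀+τ_data), with τ₀=1/σ₀² and τ_data=n/σ².
Here τ₀ = 1/1056.8 = 0.000946 and τ_data = 19/781.1 = 0.024325, so τ_n = 0.025271.
Rearranging for μ₀: μ₀ = (μ_n·τ_n − τ_data·x̄)/τ₀ = (238.6597·0.025271 − 0.024325·237.6) / 0.000946 = 0.251549/0.000946 ≈ 265.9.

μ₀ = 265.9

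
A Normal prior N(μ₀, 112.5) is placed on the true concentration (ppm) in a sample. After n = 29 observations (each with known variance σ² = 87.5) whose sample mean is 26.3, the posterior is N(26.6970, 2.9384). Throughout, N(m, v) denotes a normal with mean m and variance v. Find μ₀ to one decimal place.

μ₀ = 41.5

The posterior mean is a precision-weighted average: μ_n = (τ₀μ₀ + τ_data·x̄)/(τ₀+τ_data), with τ₀=1/σ₀² and τ_data=n/σ².
Here τ₀ = 1/112.5 = 0.008889 and τ_data = 29/87.5 = 0.331429, so τ_n = 0.340318.
Rearranging for μ₀: μ₀ = (μ_n·τ_n − τ_data·x̄)/τ₀ = (26.6970·0.340318 − 0.331429·26.3) / 0.008889 = 0.368887/0.008889 ≈ 41.5.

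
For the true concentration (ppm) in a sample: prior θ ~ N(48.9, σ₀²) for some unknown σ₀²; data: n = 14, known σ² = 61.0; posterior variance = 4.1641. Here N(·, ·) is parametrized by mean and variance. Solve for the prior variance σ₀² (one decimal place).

σ₀² = 94.0

Posterior precision equals prior precision plus data precision: 1/σ_n² = 1/σ₀² + n/σ².
So 1/σ₀² = 1/4.1641 − 14/61.0 = 0.240148 − 0.229508 = 0.010640.
Hence σ₀² = 1/0.010640 ≈ 94.0.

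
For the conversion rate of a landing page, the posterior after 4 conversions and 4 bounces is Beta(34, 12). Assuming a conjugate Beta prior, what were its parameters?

Beta is conjugate to the binomial likelihood: posterior = Beta(a+s, b+f).
So a = 34 − 4 = 30 and b = 12 − 4 = 8.

Beta(30, 8)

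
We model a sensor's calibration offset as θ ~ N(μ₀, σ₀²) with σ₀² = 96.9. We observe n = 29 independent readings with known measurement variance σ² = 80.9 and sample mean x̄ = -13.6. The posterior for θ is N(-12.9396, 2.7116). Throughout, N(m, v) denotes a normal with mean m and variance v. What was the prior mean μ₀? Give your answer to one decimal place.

μ₀ = 10.0

With known observation variance, the Normal–Normal posterior has precision τ_n = τ₀ + n/σ² and mean μ_n = (τ₀μ₀ + (n/σ²)x̄)/τ_n.
Here τ₀ = 1/96.9 = 0.010320 and τ_data = 29/80.9 = 0.358467, so τ_n = 0.368787.
Rearranging for μ₀: μ₀ = (μ_n·τ_n − τ_data·x̄)/τ₀ = (-12.9396·0.368787 − 0.358467·-13.6) / 0.010320 = 0.103195/0.010320 ≈ 10.0.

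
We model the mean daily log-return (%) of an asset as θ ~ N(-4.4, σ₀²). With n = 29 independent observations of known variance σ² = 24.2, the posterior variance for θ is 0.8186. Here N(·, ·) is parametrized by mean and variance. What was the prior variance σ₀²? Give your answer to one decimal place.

σ₀² = 43.0

Posterior precision equals prior precision plus data precision: 1/σ_n² = 1/σ₀² + n/σ².
So 1/σ₀² = 1/0.8186 − 29/24.2 = 1.221598 − 1.198347 = 0.023251.
Hence σ₀² = 1/0.023251 ≈ 43.0.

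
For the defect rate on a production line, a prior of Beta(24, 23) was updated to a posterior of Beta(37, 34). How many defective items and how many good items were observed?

A Beta(a, b) prior with s successes and f failures in binomial data gives a Beta(a+s, b+f) posterior.
So s = 37 − 24 = 13 and f = 34 − 23 = 11.

13 defective items and 11 good items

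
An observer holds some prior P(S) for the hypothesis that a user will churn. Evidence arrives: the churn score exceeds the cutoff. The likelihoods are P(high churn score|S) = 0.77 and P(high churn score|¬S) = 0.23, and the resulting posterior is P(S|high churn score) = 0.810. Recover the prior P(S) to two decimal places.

P(S) = 0.56

Bayes' rule in odds form gives O(S|E) = O(S)·[P(E|S)/P(E|¬S)], hence O(S) = O(S|E)/LR.
Posterior odds = 0.810/(1−0.810) = 4.2632. LR = 0.77/0.23 = 3.3478.
Prior odds = 4.2632/3.3478 = 1.2734, so P(S) = 1.2734/(1+1.2734) ≈ 0.56.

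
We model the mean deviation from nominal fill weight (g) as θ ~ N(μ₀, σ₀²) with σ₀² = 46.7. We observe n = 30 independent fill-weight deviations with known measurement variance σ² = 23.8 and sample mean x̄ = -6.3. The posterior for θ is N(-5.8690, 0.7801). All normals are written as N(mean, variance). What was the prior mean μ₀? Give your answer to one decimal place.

With known observation variance, the Normal–Normal posterior has precision τ_n = τ₀ + n/σ² and mean μ_n = (τ₀μ₀ + (n/σ²)x̄)/τ_n.
Here τ₀ = 1/46.7 = 0.021413 and τ_data = 30/23.8 = 1.260504, so τ_n = 1.281917.
Rearranging for μ₀: μ₀ = (μ_n·τ_n − τ_data·x̄)/τ₀ = (-5.8690·1.281917 − 1.260504·-6.3) / 0.021413 = 0.417604/0.021413 ≈ 19.5.

μ₀ = 19.5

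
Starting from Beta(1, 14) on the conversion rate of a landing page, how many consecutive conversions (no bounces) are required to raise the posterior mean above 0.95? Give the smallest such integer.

k = 266

After k conversions and 0 bounces the posterior is Beta(1+k, 14), with mean (1+k)/(1+14+k).
Set (1+k)/(15+k) > 0.95 and solve: k > (0.95·15 − 1)/(1 − 0.95) = 265.000.
The smallest integer exceeding 265.000 is 266, and checking k=266: (267)/(281) = 0.9502 > 0.95.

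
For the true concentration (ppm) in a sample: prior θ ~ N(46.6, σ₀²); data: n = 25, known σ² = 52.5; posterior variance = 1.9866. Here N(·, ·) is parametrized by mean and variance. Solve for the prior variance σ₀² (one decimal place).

σ₀² = 36.8

For the Normal–Normal model with known σ², precisions add: τ_n = τ₀ + n/σ².
So 1/σ₀² = 1/1.9866 − 25/52.5 = 0.503373 − 0.476190 = 0.027183.
Hence σ₀² = 1/0.027183 ≈ 36.8.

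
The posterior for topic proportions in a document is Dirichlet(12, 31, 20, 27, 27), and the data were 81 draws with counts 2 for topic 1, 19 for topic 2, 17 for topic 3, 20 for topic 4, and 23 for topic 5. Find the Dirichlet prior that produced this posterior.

Dirichlet(10, 12, 3, 7, 4)

For a Dirichlet(α) prior with multinomial counts c, the posterior is Dirichlet(α + c) componentwise.
Subtract each count from the matching posterior parameter: 12−2=10, 31−19=12, 20−17=3, 27−20=7, 27−23=4.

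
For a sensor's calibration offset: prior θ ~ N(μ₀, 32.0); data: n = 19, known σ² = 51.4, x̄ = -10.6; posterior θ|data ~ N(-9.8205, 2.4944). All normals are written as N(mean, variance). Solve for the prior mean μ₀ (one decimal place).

With known observation variance, the Normal–Normal posterior has precision τ_n = τ₀ + n/σ² and mean μ_n = (τ₀μ₀ + (n/σ²)x̄)/τ_n.
Here τ₀ = 1/32.0 = 0.031250 and τ_data = 19/51.4 = 0.369650, so τ_n = 0.400900.
Rearranging for μ₀: μ₀ = (μ_n·τ_n − τ_data·x̄)/τ₀ = (-9.8205·0.400900 − 0.369650·-10.6) / 0.031250 = -0.018748/0.031250 ≈ -0.6.

μ₀ = -0.6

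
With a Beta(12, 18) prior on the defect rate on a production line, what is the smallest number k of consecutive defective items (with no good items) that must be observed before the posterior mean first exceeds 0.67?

After k defective items and 0 good items the posterior is Beta(12+k, 18), with mean (12+k)/(12+18+k).
Set (12+k)/(30+k) > 0.67 and solve: k > (0.67·30 − 12)/(1 − 0.67) = 24.545.
The smallest integer exceeding 24.545 is 25.

k = 25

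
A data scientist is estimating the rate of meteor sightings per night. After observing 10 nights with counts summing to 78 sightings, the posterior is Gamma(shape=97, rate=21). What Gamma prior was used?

Gamma(shape=19, rate=11)

A Gamma(α, β) prior (rate parametrization) on a Poisson rate with n observations summing to S gives posterior Gamma(α+S, β+n).
So α = 97 − 78 = 19 and β = 21 − 10 = 11.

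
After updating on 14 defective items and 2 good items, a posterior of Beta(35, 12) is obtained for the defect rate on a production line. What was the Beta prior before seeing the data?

Under Beta–binomial conjugacy the posterior parameters are (a+s, b+f).
Subtract the data counts: 35−14=21, 12−2=10.

Beta(21, 10)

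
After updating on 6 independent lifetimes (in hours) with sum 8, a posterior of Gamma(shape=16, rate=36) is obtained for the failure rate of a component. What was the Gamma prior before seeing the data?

Gamma–exponential conjugacy: posterior shape = α + n, posterior rate = β + Σtᵢ.
So α = 16 − 6 = 10 and β = 36 − 8 = 28.

Gamma(shape=10, rate=28)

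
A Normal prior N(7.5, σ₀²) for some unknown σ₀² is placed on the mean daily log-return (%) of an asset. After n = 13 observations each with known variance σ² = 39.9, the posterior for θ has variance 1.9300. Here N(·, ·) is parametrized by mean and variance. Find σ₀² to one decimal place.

σ₀² = 5.2

For the Normal–Normal model with known σ², precisions add: τ_n = τ₀ + n/σ².
So 1/σ₀² = 1/1.9300 − 13/39.9 = 0.518135 − 0.325815 = 0.192320.
Hence σ₀² = 1/0.192320 ≈ 5.2.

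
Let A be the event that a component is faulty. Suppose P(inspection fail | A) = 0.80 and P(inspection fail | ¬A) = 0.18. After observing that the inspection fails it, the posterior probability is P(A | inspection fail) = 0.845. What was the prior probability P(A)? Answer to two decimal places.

Bayes' rule in odds form gives O(A|E) = O(A)·[P(E|A)/P(E|¬A)], hence O(A) = O(A|E)/LR.
Posterior odds = 0.845/(1−0.845) = 5.4516. LR = 0.80/0.18 = 4.4444.
Prior odds = 5.4516/4.4444 = 1.2266, so P(A) = 1.2266/(1+1.2266) ≈ 0.55.

P(A) = 0.55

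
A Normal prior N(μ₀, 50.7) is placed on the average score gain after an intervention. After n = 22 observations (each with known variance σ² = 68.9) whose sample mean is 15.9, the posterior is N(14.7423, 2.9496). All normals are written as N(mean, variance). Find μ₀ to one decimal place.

μ₀ = -4.0

The posterior mean is a precision-weighted average: μ_n = (τ₀μ₀ + τ_data·x̄)/(τ₀+τ_data), with τ₀=1/σ₀² and τ_data=n/σ².
Here τ₀ = 1/50.7 = 0.019724 and τ_data = 22/68.9 = 0.319303, so τ_n = 0.339027.
Rearranging for μ₀: μ₀ = (μ_n·τ_n − τ_data·x̄)/τ₀ = (14.7423·0.339027 − 0.319303·15.9) / 0.019724 = -0.078880/0.019724 ≈ -4.0.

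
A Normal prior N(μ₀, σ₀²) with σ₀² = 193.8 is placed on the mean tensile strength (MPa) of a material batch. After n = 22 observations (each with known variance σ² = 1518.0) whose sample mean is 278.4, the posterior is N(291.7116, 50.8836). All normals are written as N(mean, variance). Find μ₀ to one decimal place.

With known observation variance, the Normal–Normal posterior has precision τ_n = τ₀ + n/σ² and mean μ_n = (τ₀μ₀ + (n/σ²)x̄)/τ_n.
Here τ₀ = 1/193.8 = 0.005160 and τ_data = 22/1518.0 = 0.014493, so τ_n = 0.019653.
Rearranging for μ₀: μ₀ = (μ_n·τ_n − τ_data·x̄)/τ₀ = (291.7116·0.019653 − 0.014493·278.4) / 0.005160 = 1.698157/0.005160 ≈ 329.1.

μ₀ = 329.1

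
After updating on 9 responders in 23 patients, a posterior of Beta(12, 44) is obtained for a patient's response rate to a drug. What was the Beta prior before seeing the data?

Beta(3, 30)

Under Beta–binomial conjugacy the posterior parameters are (a+s, b+f).
So a = 12 − 9 = 3 and b = 44 − 14 = 30.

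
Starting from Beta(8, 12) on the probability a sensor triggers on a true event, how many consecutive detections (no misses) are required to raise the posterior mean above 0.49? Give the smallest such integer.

k = 4

After k detections and 0 misses the posterior is Beta(8+k, 12), with mean (8+k)/(8+12+k).
Set (8+k)/(20+k) > 0.49 and solve: k > (0.49·20 − 8)/(1 − 0.49) = 3.529.
The smallest integer exceeding 3.529 is 4, and checking k=4: (12)/(24) = 0.5000 > 0.49.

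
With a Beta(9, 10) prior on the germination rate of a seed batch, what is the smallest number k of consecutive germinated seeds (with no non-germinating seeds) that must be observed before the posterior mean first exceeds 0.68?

After k germinated seeds and 0 non-germinating seeds the posterior is Beta(9+k, 10), with mean (9+k)/(9+10+k).
Set (9+k)/(19+k) > 0.68 and solve: k > (0.68·19 − 9)/(1 − 0.68) = 12.250.
The smallest integer exceeding 12.250 is 13, and checking k=13: (22)/(32) = 0.6875 > 0.68.

k = 13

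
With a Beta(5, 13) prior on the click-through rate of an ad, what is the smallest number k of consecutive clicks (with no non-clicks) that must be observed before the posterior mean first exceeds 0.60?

After k clicks and 0 non-clicks the posterior is Beta(5+k, 13), with mean (5+k)/(5+13+k).
Set (5+k)/(18+k) > 0.60 and solve: k > (0.60·18 − 5)/(1 − 0.60) = 14.500.
The smallest integer exceeding 14.500 is 15.

k = 15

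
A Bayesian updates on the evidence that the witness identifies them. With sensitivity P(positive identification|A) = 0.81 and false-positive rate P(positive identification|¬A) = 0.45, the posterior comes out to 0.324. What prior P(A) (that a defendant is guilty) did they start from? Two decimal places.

In odds form, posterior odds = prior odds × likelihood ratio, so prior odds = posterior odds ÷ LR.
Posterior odds = 0.324/(1−0.324) = 0.4793. LR = 0.81/0.45 = 1.8000.
Prior odds = 0.4793/1.8000 = 0.2663, so P(A) = 0.2663/(1+0.2663) ≈ 0.21.

P(A) = 0.21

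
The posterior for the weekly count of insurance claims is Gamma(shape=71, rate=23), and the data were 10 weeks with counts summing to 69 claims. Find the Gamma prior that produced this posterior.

Gamma(shape=2, rate=13)

Gamma–Poisson conjugacy: posterior shape = α + Σxᵢ, posterior rate = β + n.
So α = 71 − 69 = 2 and β = 23 − 10 = 13.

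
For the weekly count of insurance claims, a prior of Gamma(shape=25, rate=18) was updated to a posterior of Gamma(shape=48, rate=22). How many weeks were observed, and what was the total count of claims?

n = 4 weeks with total 23 claims

Gamma–Poisson conjugacy: posterior shape = α + Σxᵢ, posterior rate = β + n.
Matching: Σxᵢ = 48 − 25 = 23 and n = 22 − 18 = 4.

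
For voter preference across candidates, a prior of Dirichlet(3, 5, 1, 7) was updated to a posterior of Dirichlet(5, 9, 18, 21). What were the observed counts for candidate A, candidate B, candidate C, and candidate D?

counts (2, 4, 17, 14)

For a Dirichlet(α) prior with multinomial counts c, the posterior is Dirichlet(α + c) componentwise.
Counts are posterior − prior componentwise: 5−3=2, 9−5=4, 18−1=17, 21−7=14.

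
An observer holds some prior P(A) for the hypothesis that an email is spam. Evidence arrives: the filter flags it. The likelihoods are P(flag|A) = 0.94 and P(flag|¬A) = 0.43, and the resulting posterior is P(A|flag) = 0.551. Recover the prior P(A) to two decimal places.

Bayes' rule in odds form gives O(A|E) = O(A)·[P(E|A)/P(E|¬A)], hence O(A) = O(A|E)/LR.
Posterior odds = 0.551/(1−0.551) = 1.2272. LR = 0.94/0.43 = 2.1860.
Prior odds = 1.2272/2.1860 = 0.5614, so P(A) = 0.5614/(1+0.5614) ≈ 0.36.

P(A) = 0.36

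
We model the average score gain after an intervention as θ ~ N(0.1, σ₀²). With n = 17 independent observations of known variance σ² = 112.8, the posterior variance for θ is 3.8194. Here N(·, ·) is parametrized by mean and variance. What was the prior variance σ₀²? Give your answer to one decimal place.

σ₀² = 9.0

Posterior precision equals prior precision plus data precision: 1/σ_n² = 1/σ₀² + n/σ².
So 1/σ₀² = 1/3.8194 − 17/112.8 = 0.261821 − 0.150709 = 0.111112.
Hence σ₀² = 1/0.111112 ≈ 9.0.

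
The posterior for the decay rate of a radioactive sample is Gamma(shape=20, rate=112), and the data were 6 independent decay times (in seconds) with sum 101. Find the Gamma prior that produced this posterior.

Gamma(shape=14, rate=11)

Gamma–exponential conjugacy: posterior shape = α + n, posterior rate = β + Σtᵢ.
So α = 20 − 6 = 14 and β = 112 − 101 = 11.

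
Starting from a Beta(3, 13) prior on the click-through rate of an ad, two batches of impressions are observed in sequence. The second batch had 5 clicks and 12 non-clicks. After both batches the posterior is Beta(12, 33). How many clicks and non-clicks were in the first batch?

Because Beta–binomial updating is additive in the counts, the combined data contributed (α_post−α_prior, β_post−β_prior) successes and failures.
Total across both batches: 12−3=9 clicks, 33−13=20 non-clicks.
Subtract the second batch: 9−5=4 clicks and 20−12=8 non-clicks.

4 clicks and 8 non-clicks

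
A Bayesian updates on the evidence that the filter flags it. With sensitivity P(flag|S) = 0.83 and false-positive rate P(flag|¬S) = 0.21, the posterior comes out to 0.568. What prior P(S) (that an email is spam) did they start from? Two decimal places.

Bayes' rule in odds form gives O(S|E) = O(S)·[P(E|S)/P(E|¬S)], hence O(S) = O(S|E)/LR.
Posterior odds = 0.568/(1−0.568) = 1.3148. LR = 0.83/0.21 = 3.9524.
Prior odds = 1.3148/3.9524 = 0.3327, so P(S) = 0.3327/(1+0.3327) ≈ 0.25.

P(S) = 0.25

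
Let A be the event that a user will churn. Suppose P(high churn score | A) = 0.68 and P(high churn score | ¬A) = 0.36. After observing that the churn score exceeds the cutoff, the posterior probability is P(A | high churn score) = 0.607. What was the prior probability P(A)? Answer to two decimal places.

Bayes' rule in odds form gives O(A|E) = O(A)·[P(E|A)/P(E|¬A)], hence O(A) = O(A|E)/LR.
Posterior odds = 0.607/(1−0.607) = 1.5445. LR = 0.68/0.36 = 1.8889.
Prior odds = 1.5445/1.8889 = 0.8177, so P(A) = 0.8177/(1+0.8177) ≈ 0.45.

P(A) = 0.45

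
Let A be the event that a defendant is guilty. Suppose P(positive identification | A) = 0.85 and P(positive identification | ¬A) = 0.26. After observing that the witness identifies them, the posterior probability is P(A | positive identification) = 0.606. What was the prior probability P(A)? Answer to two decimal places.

Bayes' rule in odds form gives O(A|E) = O(A)·[P(E|A)/P(E|¬A)], hence O(A) = O(A|E)/LR.
Posterior odds = 0.606/(1−0.606) = 1.5381. LR = 0.85/0.26 = 3.2692.
Prior odds = 1.5381/3.2692 = 0.4705, so P(A) = 0.4705/(1+0.4705) ≈ 0.32.

P(A) = 0.32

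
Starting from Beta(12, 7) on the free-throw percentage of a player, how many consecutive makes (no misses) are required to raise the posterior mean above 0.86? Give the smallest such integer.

After k makes and 0 misses the posterior is Beta(12+k, 7), with mean (12+k)/(12+7+k).
Set (12+k)/(19+k) > 0.86 and solve: k > (0.86·19 − 12)/(1 − 0.86) = 31.000.
The smallest integer exceeding 31.000 is 32, and checking k=32: (44)/(51) = 0.8627 > 0.86.

k = 32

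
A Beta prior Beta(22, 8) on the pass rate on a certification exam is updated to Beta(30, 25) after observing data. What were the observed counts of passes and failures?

8 passes and 17 failures

Under Beta–binomial conjugacy the posterior parameters are (α+s, β+f).
Match parameters: s=30−22=8, f=25−8=17.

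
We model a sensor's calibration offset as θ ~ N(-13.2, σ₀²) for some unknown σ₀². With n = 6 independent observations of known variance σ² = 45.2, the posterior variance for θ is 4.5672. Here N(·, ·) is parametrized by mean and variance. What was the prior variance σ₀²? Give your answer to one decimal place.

Posterior precision equals prior precision plus data precision: 1/σ_n² = 1/σ₀² + n/σ².
So 1/σ₀² = 1/4.5672 − 6/45.2 = 0.218953 − 0.132743 = 0.086210.
Hence σ₀² = 1/0.086210 ≈ 11.6.

σ₀² = 11.6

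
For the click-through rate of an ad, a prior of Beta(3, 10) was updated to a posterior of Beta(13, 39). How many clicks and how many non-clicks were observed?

10 clicks and 29 non-clicks

Under Beta–binomial conjugacy the posterior parameters are (α+s, β+f).
So s = 13 − 3 = 10 and f = 39 − 10 = 29.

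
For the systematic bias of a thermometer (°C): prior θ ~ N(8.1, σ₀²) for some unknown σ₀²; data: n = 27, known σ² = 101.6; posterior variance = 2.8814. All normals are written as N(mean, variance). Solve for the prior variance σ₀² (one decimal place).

σ₀² = 12.3

For the Normal–Normal model with known σ², precisions add: τ_n = τ₀ + n/σ².
So 1/σ₀² = 1/2.8814 − 27/101.6 = 0.347054 − 0.265748 = 0.081306.
Hence σ₀² = 1/0.081306 ≈ 12.3.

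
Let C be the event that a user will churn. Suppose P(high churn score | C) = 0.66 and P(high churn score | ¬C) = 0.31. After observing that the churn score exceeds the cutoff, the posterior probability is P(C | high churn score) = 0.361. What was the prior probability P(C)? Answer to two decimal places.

P(C) = 0.21

Bayes' rule in odds form gives O(C|E) = O(C)·[P(E|C)/P(E|¬C)], hence O(C) = O(C|E)/LR.
Posterior odds = 0.361/(1−0.361) = 0.5649. LR = 0.66/0.31 = 2.1290.
Prior odds = 0.5649/2.1290 = 0.2653, so P(C) = 0.2653/(1+0.2653) ≈ 0.21.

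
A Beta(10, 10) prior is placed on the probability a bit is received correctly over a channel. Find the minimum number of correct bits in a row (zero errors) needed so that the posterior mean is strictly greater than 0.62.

After k correct bits and 0 errors the posterior is Beta(10+k, 10), with mean (10+k)/(10+10+k).
Set (10+k)/(20+k) > 0.62 and solve: k > (0.62·20 − 10)/(1 − 0.62) = 6.316.
The smallest integer exceeding 6.316 is 7, and checking k=7: (17)/(27) = 0.6296 > 0.62.

k = 7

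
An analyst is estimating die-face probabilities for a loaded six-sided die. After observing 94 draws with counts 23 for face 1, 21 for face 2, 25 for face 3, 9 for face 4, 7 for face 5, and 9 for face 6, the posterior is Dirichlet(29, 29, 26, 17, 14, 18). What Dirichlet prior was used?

For a Dirichlet(α) prior with multinomial counts c, the posterior is Dirichlet(α + c) componentwise.
Subtract each count from the matching posterior parameter: 29−23=6, 29−21=8, 26−25=1, 17−9=8, 14−7=7, 18−9=9.

Dirichlet(6, 8, 1, 8, 7, 9)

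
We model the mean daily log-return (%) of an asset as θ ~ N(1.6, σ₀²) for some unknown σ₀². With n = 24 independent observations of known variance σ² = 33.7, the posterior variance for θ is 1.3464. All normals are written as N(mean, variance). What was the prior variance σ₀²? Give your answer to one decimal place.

Posterior precision equals prior precision plus data precision: 1/σ_n² = 1/σ₀² + n/σ².
So 1/σ₀² = 1/1.3464 − 24/33.7 = 0.742721 − 0.712166 = 0.030555.
Hence σ₀² = 1/0.030555 ≈ 32.7.

σ₀² = 32.7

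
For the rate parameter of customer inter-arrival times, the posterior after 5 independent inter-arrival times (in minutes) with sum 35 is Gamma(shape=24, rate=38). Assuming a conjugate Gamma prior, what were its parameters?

Gamma–exponential conjugacy: posterior shape = α + n, posterior rate = β + Σtᵢ.
So α = 24 − 5 = 19 and β = 38 − 35 = 3.

Gamma(shape=19, rate=3)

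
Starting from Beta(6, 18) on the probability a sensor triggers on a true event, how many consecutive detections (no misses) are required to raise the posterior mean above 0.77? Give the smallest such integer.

k = 55

After k detections and 0 misses the posterior is Beta(6+k, 18), with mean (6+k)/(6+18+k).
Set (6+k)/(24+k) > 0.77 and solve: k > (0.77·24 − 6)/(1 − 0.77) = 54.261.
The smallest integer exceeding 54.261 is 55, and checking k=55: (61)/(79) = 0.7722 > 0.77.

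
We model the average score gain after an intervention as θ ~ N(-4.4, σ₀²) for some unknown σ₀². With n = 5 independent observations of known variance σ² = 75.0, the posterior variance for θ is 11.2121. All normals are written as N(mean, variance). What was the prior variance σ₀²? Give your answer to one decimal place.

For the Normal–Normal model with known σ², precisions add: τ_n = τ₀ + n/σ².
So 1/σ₀² = 1/11.2121 − 5/75.0 = 0.089189 − 0.066667 = 0.022522.
Hence σ₀² = 1/0.022522 ≈ 44.4.

σ₀² = 44.4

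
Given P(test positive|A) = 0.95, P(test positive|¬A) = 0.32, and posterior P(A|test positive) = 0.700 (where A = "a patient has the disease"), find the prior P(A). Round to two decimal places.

In odds form, posterior odds = prior odds × likelihood ratio, so prior odds = posterior odds ÷ LR.
Posterior odds = 0.700/(1−0.700) = 2.3333. LR = 0.95/0.32 = 2.9688.
Prior odds = 2.3333/2.9688 = 0.7859, so P(A) = 0.7859/(1+0.7859) ≈ 0.44.

P(A) = 0.44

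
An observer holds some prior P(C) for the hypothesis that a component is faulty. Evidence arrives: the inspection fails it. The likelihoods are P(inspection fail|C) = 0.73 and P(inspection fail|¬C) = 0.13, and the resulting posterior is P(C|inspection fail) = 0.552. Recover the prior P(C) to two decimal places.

Bayes' rule in odds form gives O(C|E) = O(C)·[P(E|C)/P(E|¬C)], hence O(C) = O(C|E)/LR.
Posterior odds = 0.552/(1−0.552) = 1.2321. LR = 0.73/0.13 = 5.6154.
Prior odds = 1.2321/5.6154 = 0.2194, so P(C) = 0.2194/(1+0.2194) ≈ 0.18.

P(C) = 0.18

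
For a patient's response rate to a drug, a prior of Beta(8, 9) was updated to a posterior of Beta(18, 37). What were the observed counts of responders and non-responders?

10 responders and 28 non-responders

Under Beta–binomial conjugacy the posterior parameters are (a+s, b+f).
Match parameters: s=18−8=10, f=37−9=28.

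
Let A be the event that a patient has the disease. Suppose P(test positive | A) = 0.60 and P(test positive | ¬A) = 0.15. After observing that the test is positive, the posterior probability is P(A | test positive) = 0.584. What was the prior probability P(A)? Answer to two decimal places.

P(A) = 0.26

In odds form, posterior odds = prior odds × likelihood ratio, so prior odds = posterior odds ÷ LR.
Posterior odds = 0.584/(1−0.584) = 1.4038. LR = 0.60/0.15 = 4.0000.
Prior odds = 1.4038/4.0000 = 0.3509, so P(A) = 0.3509/(1+0.3509) ≈ 0.26.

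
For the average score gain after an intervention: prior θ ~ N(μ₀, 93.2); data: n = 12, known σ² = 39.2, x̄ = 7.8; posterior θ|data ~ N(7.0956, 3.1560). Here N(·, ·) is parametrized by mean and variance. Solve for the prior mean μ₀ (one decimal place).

μ₀ = -13.0

With known observation variance, the Normal–Normal posterior has precision τ_n = τ₀ + n/σ² and mean μ_n = (τ₀μ₀ + (n/σ²)x̄)/τ_n.
Here τ₀ = 1/93.2 = 0.010730 and τ_data = 12/39.2 = 0.306122, so τ_n = 0.316852.
Rearranging for μ₀: μ₀ = (μ_n·τ_n − τ_data·x̄)/τ₀ = (7.0956·0.316852 − 0.306122·7.8) / 0.010730 = -0.139497/0.010730 ≈ -13.0.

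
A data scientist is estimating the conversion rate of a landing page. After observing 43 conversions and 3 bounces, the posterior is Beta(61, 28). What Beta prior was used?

Beta(18, 25)

A Beta(α, β) prior with s successes and f failures in binomial data gives a Beta(α+s, β+f) posterior.
So α = 61 − 43 = 18 and β = 28 − 3 = 25.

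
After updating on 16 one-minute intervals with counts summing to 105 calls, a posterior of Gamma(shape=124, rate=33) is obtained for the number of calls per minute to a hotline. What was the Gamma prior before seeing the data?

Gamma(shape=19, rate=17)

A Gamma(α, β) prior (rate parametrization) on a Poisson rate with n observations summing to S gives posterior Gamma(α+S, β+n).
So α = 124 − 105 = 19 and β = 33 − 16 = 17.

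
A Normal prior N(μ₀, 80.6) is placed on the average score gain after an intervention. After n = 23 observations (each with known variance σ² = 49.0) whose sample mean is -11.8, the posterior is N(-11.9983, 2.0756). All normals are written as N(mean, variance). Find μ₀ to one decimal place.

With known observation variance, the Normal–Normal posterior has precision τ_n = τ₀ + n/σ² and mean μ_n = (τ₀μ₀ + (n/σ²)x̄)/τ_n.
Here τ₀ = 1/80.6 = 0.012407 and τ_data = 23/49.0 = 0.469388, so τ_n = 0.481795.
Rearranging for μ₀: μ₀ = (μ_n·τ_n − τ_data·x̄)/τ₀ = (-11.9983·0.481795 − 0.469388·-11.8) / 0.012407 = -0.241943/0.012407 ≈ -19.5.

μ₀ = -19.5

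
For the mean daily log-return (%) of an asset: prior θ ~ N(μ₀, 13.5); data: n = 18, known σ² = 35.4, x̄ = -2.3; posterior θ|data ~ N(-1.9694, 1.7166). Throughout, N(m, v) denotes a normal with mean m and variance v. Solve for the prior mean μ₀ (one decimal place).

μ₀ = 0.3

With known observation variance, the Normal–Normal posterior has precision τ_n = τ₀ + n/σ² and mean μ_n = (τ₀μ₀ + (n/σ²)x̄)/τ_n.
Here τ₀ = 1/13.5 = 0.074074 and τ_data = 18/35.4 = 0.508475, so τ_n = 0.582549.
Rearranging for μ₀: μ₀ = (μ_n·τ_n − τ_data·x̄)/τ₀ = (-1.9694·0.582549 − 0.508475·-2.3) / 0.074074 = 0.022220/0.074074 ≈ 0.3.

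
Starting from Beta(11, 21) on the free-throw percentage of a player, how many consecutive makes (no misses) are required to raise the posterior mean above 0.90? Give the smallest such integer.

k = 179

After k makes and 0 misses the posterior is Beta(11+k, 21), with mean (11+k)/(11+21+k).
Set (11+k)/(32+k) > 0.90 and solve: k > (0.90·32 − 11)/(1 − 0.90) = 178.000.
The smallest integer exceeding 178.000 is 179.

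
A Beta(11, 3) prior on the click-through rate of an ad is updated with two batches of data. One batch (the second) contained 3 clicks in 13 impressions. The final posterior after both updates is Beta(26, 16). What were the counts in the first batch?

Sequential conjugate updates are equivalent to a single update on the pooled data, so total successes = posterior α − prior α and total failures = posterior β − prior β.
Total across both batches: 26−11=15 clicks, 16−3=13 non-clicks.
Subtract the second batch: 15−3=12 clicks and 13−10=3 non-clicks.

12 clicks and 3 non-clicks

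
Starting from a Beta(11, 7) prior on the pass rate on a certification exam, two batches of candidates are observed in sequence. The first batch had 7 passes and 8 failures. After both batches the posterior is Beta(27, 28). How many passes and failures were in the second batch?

9 passes and 13 failures

Sequential conjugate updates are equivalent to a single update on the pooled data, so total successes = posterior α − prior α and total failures = posterior β − prior β.
Total across both batches: 27−11=16 passes, 28−7=21 failures.
Subtract the first batch: 16−7=9 passes and 21−8=13 failures.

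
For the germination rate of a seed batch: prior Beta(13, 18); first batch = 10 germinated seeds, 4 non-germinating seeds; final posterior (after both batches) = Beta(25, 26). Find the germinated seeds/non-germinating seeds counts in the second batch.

Sequential conjugate updates are equivalent to a single update on the pooled data, so total successes = posterior α − prior α and total failures = posterior β − prior β.
Total across both batches: 25−13=12 germinated seeds, 26−18=8 non-germinating seeds.
Subtract the first batch: 12−10=2 germinated seeds and 8−4=4 non-germinating seeds.

2 germinated seeds and 4 non-germinating seeds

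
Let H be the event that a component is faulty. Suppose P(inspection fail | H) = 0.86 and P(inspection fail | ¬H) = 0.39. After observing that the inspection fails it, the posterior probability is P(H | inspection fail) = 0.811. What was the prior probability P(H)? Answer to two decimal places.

Bayes' rule in odds form gives O(H|E) = O(H)·[P(E|H)/P(E|¬H)], hence O(H) = O(H|E)/LR.
Posterior odds = 0.811/(1−0.811) = 4.2910. LR = 0.86/0.39 = 2.2051.
Prior odds = 4.2910/2.2051 = 1.9459, so P(H) = 1.9459/(1+1.9459) ≈ 0.66.

P(H) = 0.66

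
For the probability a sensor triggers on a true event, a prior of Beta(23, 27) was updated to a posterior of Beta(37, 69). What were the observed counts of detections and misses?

Under Beta–binomial conjugacy the posterior parameters are (a+s, b+f).
So s = 37 − 23 = 14 and f = 69 − 27 = 42.

14 detections and 42 misses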